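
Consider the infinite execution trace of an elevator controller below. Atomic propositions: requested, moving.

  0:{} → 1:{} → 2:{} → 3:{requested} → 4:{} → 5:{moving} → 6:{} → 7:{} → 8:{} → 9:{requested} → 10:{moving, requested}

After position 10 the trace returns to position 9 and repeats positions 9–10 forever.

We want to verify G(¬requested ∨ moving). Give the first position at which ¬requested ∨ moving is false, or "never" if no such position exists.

3

Check ¬requested ∨ moving at each position in order: 0 ✓, 1 ✓, 2 ✓.
At position 3 the labels are {requested}, so ¬requested ∨ moving is false there. This is the first violation.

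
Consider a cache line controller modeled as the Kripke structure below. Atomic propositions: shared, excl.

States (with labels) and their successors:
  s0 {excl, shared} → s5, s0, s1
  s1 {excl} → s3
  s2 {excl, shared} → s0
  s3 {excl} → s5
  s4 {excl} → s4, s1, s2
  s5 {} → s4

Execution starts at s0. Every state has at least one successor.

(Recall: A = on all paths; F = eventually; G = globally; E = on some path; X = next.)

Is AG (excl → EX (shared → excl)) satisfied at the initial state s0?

Holds

States satisfying excl → EX (shared → excl): {s0, s1, s2, s3, s4, s5}.
States satisfying AG (excl → EX (shared → excl)): {s0, s1, s2, s3, s4, s5}.
Every state reachable from s0 satisfies excl → EX (shared → excl).
s0 ∈ Sat(AG (excl → EX (shared → excl))).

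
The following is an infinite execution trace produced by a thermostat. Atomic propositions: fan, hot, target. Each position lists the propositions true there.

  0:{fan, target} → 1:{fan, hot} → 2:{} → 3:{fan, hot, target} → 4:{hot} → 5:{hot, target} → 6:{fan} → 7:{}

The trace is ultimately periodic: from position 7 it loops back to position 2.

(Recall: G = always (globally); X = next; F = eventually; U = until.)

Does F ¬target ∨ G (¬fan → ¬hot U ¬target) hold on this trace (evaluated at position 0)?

Satisfied

¬target holds at position 1, which is reachable from 0, so F ¬target holds.
¬fan → ¬hot U ¬target must hold at every position from 0 onward. It fails at position 5, so G (¬fan → ¬hot U ¬target) is false.
Positions where ¬fan holds: 2, 4, 5, 7.
Check ¬hot U ¬target at each: 2→ok, 4→ok, 5→fails, 7→ok.
At position 0: F ¬target is true; G (¬fan → ¬hot U ¬target) is false; so F ¬target ∨ G (¬fan → ¬hot U ¬target) is true.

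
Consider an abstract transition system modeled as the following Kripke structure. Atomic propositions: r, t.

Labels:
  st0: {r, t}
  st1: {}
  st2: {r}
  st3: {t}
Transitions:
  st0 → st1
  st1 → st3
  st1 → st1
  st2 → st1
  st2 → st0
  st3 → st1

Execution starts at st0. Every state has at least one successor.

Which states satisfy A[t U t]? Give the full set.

States satisfying t: {st0, st3}.
States satisfying A[t U t]: {st0, st3}.

{st0, st3}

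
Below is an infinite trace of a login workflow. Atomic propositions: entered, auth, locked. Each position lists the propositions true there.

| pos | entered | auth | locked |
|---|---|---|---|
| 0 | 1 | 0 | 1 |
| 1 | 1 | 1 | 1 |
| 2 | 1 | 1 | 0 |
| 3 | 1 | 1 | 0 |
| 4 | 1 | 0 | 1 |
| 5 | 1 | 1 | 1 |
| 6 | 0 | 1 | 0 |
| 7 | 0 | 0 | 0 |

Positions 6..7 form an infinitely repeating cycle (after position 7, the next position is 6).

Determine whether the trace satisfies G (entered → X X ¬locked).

Does not hold

entered → X X ¬locked must hold at every position from 0 onward. It fails at position 2, so G (entered → X X ¬locked) is false.
Positions where entered holds: 0, 1, 2, 3, 4, 5.
Check X X ¬locked at each: 0→ok, 1→ok, 2→fails, 3→fails, 4→ok, 5→ok.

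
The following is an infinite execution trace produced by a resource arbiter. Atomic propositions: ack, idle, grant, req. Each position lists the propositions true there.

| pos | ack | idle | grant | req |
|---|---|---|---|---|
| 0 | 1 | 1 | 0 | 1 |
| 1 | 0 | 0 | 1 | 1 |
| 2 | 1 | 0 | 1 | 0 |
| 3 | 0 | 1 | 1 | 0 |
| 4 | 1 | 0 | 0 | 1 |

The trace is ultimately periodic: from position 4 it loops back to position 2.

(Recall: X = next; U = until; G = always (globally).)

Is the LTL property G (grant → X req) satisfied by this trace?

grant → X req must hold at every position from 0 onward. It fails at position 1, so G (grant → X req) is false.
Positions where grant holds: 1, 2, 3.
Check X req at each: 1→fails, 2→fails, 3→ok.

Violated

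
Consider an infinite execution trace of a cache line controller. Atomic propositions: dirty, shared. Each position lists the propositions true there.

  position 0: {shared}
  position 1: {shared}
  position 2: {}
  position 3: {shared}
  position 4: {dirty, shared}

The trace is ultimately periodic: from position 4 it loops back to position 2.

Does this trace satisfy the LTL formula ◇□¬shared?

No

□¬shared is false at every position 0..4, so it never becomes true and ◇□¬shared fails.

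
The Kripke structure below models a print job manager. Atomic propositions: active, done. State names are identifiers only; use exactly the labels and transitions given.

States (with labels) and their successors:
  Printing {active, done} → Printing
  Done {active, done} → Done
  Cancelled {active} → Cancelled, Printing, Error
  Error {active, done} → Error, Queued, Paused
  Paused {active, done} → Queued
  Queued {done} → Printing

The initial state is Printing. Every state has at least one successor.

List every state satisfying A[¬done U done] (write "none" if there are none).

{Printing, Done, Error, Paused, Queued}

States satisfying ¬done: {Cancelled}.
States satisfying done: {Printing, Done, Error, Paused, Queued}.
States satisfying A[¬done U done]: {Printing, Done, Error, Paused, Queued}.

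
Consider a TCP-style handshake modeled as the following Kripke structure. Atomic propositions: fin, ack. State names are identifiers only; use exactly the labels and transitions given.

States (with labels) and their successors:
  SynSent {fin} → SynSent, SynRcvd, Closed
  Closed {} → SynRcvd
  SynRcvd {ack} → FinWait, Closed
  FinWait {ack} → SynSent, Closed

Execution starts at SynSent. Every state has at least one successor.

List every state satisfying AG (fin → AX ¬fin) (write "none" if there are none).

States satisfying fin → AX ¬fin: {Closed, SynRcvd, FinWait}.
States satisfying AG (fin → AX ¬fin): ∅.

none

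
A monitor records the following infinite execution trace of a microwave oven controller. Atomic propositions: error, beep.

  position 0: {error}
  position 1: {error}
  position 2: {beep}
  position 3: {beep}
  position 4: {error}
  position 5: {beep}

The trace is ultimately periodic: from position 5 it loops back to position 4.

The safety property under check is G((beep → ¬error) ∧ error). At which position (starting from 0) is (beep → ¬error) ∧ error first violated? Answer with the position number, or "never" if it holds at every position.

Check (beep → ¬error) ∧ error at each position in order: 0 ✓, 1 ✓.
At position 2 the labels are {beep}, so (beep → ¬error) ∧ error is false there. This is the first violation.

2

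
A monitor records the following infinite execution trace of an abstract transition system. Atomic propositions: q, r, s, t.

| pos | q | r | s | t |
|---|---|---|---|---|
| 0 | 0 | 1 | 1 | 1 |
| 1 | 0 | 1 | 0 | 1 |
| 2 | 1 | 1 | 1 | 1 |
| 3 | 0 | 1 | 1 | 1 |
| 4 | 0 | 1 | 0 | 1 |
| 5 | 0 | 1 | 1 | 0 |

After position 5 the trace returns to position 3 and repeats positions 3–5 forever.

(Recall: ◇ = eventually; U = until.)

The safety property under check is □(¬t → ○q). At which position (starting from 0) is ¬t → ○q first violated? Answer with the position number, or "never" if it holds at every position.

5

Check ¬t → ○q at each position in order: 0 ✓, 1 ✓, 2 ✓, 3 ✓, 4 ✓.
At position 5 the labels are {r, s} and the next position 3 has {r, s, t}, so ¬t → ○q is false there. This is the first violation.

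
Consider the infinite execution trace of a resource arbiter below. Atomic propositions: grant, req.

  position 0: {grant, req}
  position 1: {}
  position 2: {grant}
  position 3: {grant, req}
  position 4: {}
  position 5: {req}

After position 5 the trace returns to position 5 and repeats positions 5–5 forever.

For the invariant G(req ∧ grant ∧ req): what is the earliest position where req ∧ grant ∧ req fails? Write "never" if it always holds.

Check req ∧ grant ∧ req at each position in order: 0 ✓.
At position 1 the labels are {}, so req ∧ grant ∧ req is false there. This is the first violation.

1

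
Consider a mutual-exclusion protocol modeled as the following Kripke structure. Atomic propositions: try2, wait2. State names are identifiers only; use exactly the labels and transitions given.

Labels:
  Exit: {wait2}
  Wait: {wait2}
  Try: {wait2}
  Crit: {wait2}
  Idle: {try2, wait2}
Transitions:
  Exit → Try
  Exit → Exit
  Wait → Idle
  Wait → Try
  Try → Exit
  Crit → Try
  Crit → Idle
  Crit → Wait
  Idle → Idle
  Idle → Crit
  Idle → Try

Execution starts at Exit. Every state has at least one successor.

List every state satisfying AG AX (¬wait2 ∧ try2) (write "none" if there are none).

none

States satisfying AX (¬wait2 ∧ try2): ∅.
States satisfying AG AX (¬wait2 ∧ try2): ∅.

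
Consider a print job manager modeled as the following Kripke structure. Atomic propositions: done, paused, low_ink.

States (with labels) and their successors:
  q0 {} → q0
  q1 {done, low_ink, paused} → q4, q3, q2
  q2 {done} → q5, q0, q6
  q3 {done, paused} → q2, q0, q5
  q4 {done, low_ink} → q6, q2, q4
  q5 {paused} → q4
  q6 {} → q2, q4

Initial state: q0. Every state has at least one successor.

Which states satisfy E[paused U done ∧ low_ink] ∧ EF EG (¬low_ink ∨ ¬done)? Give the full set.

{q1, q3, q4, q5}

States satisfying paused: {q1, q3, q5}.
States satisfying done ∧ low_ink: {q1, q4}.
States satisfying E[paused U done ∧ low_ink]: {q1, q3, q4, q5}.
States satisfying EG (¬low_ink ∨ ¬done): {q0, q2, q3, q6}.
States satisfying EF EG (¬low_ink ∨ ¬done): {q0, q1, q2, q3, q4, q5, q6}.
States satisfying E[paused U done ∧ low_ink] ∧ EF EG (¬low_ink ∨ ¬done): {q1, q3, q4, q5}.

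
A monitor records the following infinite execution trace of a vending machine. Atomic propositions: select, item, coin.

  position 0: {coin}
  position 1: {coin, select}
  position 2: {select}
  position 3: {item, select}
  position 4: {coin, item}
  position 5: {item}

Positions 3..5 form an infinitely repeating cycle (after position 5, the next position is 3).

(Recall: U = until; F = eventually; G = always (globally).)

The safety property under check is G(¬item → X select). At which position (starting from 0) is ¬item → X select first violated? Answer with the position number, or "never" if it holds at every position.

¬item → X select holds at every position 0..5, and those are all the positions the trace ever visits, so the invariant G(¬item → X select) is never violated.

never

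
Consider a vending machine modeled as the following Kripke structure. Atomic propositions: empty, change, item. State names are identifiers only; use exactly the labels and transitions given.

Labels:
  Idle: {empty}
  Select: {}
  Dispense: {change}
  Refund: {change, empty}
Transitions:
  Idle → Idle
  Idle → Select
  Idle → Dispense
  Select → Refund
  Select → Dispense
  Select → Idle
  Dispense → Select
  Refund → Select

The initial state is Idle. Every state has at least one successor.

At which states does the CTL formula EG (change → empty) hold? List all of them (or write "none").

States satisfying change → empty: {Idle, Select, Refund}.
States satisfying EG (change → empty): {Idle, Select, Refund}.

{Idle, Select, Refund}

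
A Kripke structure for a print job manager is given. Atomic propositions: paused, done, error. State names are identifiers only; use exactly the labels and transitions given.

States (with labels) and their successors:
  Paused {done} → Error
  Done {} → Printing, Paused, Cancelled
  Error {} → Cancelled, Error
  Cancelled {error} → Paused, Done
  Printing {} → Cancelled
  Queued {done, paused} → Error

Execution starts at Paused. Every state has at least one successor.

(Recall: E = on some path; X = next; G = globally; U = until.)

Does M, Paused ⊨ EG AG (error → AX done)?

States satisfying AG (error → AX done): ∅.
States satisfying EG AG (error → AX done): ∅.
No suitable path/successor from Paused witnesses the formula.
Paused ∉ Sat(EG AG (error → AX done)).

No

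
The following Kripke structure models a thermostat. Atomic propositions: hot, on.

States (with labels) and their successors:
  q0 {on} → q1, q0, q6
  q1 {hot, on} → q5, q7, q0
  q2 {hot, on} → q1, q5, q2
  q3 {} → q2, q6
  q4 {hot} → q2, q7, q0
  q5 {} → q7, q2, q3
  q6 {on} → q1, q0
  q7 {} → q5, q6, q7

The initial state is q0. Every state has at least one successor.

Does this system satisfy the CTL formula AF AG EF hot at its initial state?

Holds

States satisfying AG EF hot: {q0, q1, q2, q3, q4, q5, q6, q7}.
States satisfying AF AG EF hot: {q0, q1, q2, q3, q4, q5, q6, q7}.
q0 ∈ Sat(AF AG EF hot).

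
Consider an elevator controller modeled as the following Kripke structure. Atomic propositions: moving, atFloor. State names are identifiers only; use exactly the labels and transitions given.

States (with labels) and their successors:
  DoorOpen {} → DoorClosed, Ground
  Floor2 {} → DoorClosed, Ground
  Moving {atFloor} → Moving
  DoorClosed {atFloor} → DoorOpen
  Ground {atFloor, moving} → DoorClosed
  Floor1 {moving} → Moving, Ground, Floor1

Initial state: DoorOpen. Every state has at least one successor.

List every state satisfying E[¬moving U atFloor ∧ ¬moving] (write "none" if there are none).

{DoorOpen, Floor2, Moving, DoorClosed}

States satisfying ¬moving: {DoorOpen, Floor2, Moving, DoorClosed}.
States satisfying atFloor ∧ ¬moving: {Moving, DoorClosed}.
States satisfying E[¬moving U atFloor ∧ ¬moving]: {DoorOpen, Floor2, Moving, DoorClosed}.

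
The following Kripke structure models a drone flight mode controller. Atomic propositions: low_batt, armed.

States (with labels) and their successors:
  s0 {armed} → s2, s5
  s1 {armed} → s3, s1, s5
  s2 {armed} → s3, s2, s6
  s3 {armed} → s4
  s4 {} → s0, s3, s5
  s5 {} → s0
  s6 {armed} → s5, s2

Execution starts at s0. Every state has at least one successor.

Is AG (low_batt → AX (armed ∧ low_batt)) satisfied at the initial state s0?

States satisfying low_batt → AX (armed ∧ low_batt): {s0, s1, s2, s3, s4, s5, s6}.
States satisfying AG (low_batt → AX (armed ∧ low_batt)): {s0, s1, s2, s3, s4, s5, s6}.
Every state reachable from s0 satisfies low_batt → AX (armed ∧ low_batt).
s0 ∈ Sat(AG (low_batt → AX (armed ∧ low_batt))).

Yes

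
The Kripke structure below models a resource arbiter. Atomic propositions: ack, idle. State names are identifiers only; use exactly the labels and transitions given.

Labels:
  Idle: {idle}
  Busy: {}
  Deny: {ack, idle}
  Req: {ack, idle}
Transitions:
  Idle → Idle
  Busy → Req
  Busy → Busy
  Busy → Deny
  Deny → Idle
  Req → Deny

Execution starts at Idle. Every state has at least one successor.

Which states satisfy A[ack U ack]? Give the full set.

{Deny, Req}

States satisfying ack: {Deny, Req}.
States satisfying A[ack U ack]: {Deny, Req}.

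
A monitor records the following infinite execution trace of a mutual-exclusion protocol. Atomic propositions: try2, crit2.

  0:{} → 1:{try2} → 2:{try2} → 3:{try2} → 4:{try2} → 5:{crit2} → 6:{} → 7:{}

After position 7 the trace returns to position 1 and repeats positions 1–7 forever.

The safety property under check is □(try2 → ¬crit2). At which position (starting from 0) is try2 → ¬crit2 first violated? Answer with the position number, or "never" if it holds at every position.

try2 → ¬crit2 holds at every position 0..7, and those are all the positions the trace ever visits, so the invariant □(try2 → ¬crit2) is never violated.

never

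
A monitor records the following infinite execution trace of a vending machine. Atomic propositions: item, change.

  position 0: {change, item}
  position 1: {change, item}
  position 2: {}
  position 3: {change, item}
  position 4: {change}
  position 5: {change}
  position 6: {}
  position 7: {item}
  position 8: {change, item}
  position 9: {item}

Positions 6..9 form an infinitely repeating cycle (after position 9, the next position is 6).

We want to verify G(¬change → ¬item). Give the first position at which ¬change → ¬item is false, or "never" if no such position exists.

Check ¬change → ¬item at each position in order: 0 ✓, 1 ✓, 2 ✓, 3 ✓, 4 ✓, 5 ✓, 6 ✓.
At position 7 the labels are {item}, so ¬change → ¬item is false there. This is the first violation.

7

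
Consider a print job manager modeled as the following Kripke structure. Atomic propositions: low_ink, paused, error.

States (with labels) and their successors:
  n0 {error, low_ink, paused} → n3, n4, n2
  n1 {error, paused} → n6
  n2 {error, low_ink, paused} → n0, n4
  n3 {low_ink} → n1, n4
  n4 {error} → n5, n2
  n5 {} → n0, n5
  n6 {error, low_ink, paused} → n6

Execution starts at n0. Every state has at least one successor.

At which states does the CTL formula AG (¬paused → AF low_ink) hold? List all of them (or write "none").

States satisfying ¬paused → AF low_ink: {n0, n1, n2, n3, n6}.
States satisfying AG (¬paused → AF low_ink): {n1, n6}.

{n1, n6}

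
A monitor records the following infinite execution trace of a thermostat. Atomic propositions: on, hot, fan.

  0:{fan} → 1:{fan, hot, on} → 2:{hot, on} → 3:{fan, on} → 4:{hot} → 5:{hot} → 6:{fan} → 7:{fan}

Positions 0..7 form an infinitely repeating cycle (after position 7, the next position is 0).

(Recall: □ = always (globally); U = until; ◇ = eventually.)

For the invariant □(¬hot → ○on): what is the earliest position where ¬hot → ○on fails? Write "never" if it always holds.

Check ¬hot → ○on at each position in order: 0 ✓, 1 ✓, 2 ✓.
At position 3 the labels are {fan, on} and the next position 4 has {hot}, so ¬hot → ○on is false there. This is the first violation.

3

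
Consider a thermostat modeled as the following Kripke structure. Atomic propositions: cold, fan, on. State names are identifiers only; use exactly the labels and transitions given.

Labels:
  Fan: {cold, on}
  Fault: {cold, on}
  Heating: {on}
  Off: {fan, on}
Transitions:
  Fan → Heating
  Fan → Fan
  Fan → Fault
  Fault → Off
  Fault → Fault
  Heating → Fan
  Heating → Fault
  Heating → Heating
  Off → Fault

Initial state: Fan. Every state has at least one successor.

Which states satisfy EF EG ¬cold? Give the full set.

States satisfying EG ¬cold: {Heating}.
States satisfying EF EG ¬cold: {Fan, Heating}.

{Fan, Heating}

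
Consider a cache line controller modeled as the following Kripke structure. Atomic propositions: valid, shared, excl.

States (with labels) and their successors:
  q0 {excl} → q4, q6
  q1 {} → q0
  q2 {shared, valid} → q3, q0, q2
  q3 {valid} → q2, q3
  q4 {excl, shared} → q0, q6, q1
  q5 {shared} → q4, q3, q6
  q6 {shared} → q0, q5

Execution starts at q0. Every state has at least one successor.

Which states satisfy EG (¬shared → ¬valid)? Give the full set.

{q0, q1, q2, q4, q5, q6}

States satisfying ¬shared → ¬valid: {q0, q1, q2, q4, q5, q6}.
States satisfying EG (¬shared → ¬valid): {q0, q1, q2, q4, q5, q6}.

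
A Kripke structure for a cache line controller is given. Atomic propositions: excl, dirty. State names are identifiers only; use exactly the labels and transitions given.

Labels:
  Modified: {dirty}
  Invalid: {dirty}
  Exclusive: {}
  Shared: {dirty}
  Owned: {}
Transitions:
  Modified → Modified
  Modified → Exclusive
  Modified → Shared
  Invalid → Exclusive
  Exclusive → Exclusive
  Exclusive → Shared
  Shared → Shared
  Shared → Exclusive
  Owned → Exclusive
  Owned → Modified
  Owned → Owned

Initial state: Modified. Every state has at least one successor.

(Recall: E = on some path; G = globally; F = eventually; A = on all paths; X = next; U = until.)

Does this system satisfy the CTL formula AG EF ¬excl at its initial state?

Yes

States satisfying EF ¬excl: {Modified, Invalid, Exclusive, Shared, Owned}.
States satisfying AG EF ¬excl: {Modified, Invalid, Exclusive, Shared, Owned}.
Every state reachable from Modified satisfies EF ¬excl.
Modified ∈ Sat(AG EF ¬excl).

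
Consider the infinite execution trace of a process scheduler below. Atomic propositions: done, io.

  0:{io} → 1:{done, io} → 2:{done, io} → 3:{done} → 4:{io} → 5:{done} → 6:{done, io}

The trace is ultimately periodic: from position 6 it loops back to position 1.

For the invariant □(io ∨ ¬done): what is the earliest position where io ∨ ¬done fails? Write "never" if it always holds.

3

Check io ∨ ¬done at each position in order: 0 ✓, 1 ✓, 2 ✓.
At position 3 the labels are {done}, so io ∨ ¬done is false there. This is the first violation.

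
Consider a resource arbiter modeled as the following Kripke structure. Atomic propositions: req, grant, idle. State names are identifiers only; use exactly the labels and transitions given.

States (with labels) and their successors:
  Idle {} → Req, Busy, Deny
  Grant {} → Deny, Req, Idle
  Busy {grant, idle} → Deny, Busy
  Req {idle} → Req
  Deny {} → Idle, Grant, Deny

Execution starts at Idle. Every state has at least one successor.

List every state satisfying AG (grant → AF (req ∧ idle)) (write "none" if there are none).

States satisfying grant → AF (req ∧ idle): {Idle, Grant, Req, Deny}.
States satisfying AG (grant → AF (req ∧ idle)): {Req}.

{Req}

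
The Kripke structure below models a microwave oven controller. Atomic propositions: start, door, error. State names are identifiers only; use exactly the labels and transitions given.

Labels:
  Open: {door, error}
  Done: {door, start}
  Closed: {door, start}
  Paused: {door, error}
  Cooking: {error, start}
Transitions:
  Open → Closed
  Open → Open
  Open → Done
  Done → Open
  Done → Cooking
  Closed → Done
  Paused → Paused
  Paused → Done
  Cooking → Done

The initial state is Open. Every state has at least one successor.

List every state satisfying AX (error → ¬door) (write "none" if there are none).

States satisfying error → ¬door: {Done, Closed, Cooking}.
States satisfying AX (error → ¬door): {Closed, Cooking}.

{Closed, Cooking}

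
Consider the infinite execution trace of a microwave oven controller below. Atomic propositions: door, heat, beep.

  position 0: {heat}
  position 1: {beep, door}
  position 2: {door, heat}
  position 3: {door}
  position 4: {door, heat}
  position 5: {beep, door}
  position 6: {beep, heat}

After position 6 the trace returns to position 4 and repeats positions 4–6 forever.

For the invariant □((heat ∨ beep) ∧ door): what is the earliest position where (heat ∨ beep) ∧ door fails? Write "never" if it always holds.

0

At position 0 the labels are {heat}, so (heat ∨ beep) ∧ door is false there. This is the first violation.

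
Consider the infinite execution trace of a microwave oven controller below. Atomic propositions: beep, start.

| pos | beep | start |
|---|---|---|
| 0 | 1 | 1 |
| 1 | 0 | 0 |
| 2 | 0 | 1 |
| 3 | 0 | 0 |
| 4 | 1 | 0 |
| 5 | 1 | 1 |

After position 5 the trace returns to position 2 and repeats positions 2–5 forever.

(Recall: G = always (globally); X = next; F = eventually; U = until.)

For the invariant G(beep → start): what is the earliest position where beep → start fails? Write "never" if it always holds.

Check beep → start at each position in order: 0 ✓, 1 ✓, 2 ✓, 3 ✓.
At position 4 the labels are {beep}, so beep → start is false there. This is the first violation.

4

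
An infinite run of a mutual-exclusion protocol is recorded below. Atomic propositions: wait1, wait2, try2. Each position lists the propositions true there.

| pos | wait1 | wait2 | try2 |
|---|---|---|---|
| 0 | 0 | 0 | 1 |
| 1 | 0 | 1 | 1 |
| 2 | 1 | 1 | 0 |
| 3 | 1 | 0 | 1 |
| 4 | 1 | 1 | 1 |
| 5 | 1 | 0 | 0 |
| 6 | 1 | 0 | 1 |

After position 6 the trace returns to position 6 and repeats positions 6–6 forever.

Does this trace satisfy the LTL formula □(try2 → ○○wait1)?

Holds

try2 → ○○wait1 holds at every position 0..6, and those are all positions ever visited, so □(try2 → ○○wait1) holds.
Positions where try2 holds: 0, 1, 3, 4, 6.
Check ○○wait1 at each: 0→ok, 1→ok, 3→ok, 4→ok, 6→ok.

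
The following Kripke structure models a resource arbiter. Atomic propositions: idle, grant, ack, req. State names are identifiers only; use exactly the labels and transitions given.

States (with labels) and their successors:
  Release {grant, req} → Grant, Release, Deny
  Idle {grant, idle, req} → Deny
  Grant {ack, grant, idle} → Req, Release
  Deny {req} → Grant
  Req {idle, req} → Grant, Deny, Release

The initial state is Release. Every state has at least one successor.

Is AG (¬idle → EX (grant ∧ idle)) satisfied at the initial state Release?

Holds

States satisfying ¬idle → EX (grant ∧ idle): {Release, Idle, Grant, Deny, Req}.
States satisfying AG (¬idle → EX (grant ∧ idle)): {Release, Idle, Grant, Deny, Req}.
Every state reachable from Release satisfies ¬idle → EX (grant ∧ idle).
Release ∈ Sat(AG (¬idle → EX (grant ∧ idle))).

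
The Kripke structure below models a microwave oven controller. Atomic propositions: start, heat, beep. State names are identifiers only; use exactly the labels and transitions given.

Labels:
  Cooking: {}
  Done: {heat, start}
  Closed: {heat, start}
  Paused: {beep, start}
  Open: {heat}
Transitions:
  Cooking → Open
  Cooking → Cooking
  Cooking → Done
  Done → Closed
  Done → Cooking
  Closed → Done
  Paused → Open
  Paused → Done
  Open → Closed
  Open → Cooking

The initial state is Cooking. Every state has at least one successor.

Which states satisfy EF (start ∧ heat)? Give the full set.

States satisfying start ∧ heat: {Done, Closed}.
States satisfying EF (start ∧ heat): {Cooking, Done, Closed, Paused, Open}.

{Cooking, Done, Closed, Paused, Open}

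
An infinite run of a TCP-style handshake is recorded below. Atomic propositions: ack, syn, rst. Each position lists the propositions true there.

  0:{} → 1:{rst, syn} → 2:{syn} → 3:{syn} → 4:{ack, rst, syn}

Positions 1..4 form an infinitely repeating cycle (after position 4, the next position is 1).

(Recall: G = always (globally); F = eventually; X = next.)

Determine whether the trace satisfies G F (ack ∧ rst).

Holds

F (ack ∧ rst) holds at every position 0..4, and those are all positions ever visited, so G F (ack ∧ rst) holds.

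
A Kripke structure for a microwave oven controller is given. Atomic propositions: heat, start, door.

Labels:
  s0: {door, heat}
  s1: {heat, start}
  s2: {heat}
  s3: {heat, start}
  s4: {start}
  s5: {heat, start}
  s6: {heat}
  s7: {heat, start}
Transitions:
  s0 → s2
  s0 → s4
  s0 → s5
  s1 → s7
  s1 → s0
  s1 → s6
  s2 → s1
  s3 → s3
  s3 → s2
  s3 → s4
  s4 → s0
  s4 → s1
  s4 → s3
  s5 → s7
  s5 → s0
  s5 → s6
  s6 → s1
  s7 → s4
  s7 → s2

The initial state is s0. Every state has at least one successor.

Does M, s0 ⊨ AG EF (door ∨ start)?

States satisfying EF (door ∨ start): {s0, s1, s2, s3, s4, s5, s6, s7}.
States satisfying AG EF (door ∨ start): {s0, s1, s2, s3, s4, s5, s6, s7}.
Every state reachable from s0 satisfies EF (door ∨ start).
s0 ∈ Sat(AG EF (door ∨ start)).

Satisfied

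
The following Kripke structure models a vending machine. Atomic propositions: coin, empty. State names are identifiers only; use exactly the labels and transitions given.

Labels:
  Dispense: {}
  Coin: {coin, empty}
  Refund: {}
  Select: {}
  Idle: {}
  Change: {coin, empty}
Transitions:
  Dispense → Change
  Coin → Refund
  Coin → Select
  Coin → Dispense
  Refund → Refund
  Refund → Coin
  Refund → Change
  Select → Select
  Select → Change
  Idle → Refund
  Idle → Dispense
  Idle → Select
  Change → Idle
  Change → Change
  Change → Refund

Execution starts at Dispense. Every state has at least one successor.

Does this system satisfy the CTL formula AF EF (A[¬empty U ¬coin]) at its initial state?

Yes

States satisfying EF (A[¬empty U ¬coin]): {Dispense, Coin, Refund, Select, Idle, Change}.
States satisfying AF EF (A[¬empty U ¬coin]): {Dispense, Coin, Refund, Select, Idle, Change}.
Dispense ∈ Sat(AF EF (A[¬empty U ¬coin])).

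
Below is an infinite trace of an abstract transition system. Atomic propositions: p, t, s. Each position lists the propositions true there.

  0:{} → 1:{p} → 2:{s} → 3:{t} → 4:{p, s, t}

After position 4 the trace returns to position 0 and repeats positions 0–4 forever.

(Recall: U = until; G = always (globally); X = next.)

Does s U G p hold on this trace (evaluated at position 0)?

Walking from position 0: at position 0, G p has not yet held and s fails, so s U G p is false.

Does not hold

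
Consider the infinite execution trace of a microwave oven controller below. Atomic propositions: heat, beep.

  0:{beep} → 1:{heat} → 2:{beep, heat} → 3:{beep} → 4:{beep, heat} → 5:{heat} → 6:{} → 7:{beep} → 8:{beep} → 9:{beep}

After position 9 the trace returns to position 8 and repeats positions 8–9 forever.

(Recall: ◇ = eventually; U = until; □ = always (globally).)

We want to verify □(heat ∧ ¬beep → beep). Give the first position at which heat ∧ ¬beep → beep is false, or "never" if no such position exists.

Check heat ∧ ¬beep → beep at each position in order: 0 ✓.
At position 1 the labels are {heat}, so heat ∧ ¬beep → beep is false there. This is the first violation.

1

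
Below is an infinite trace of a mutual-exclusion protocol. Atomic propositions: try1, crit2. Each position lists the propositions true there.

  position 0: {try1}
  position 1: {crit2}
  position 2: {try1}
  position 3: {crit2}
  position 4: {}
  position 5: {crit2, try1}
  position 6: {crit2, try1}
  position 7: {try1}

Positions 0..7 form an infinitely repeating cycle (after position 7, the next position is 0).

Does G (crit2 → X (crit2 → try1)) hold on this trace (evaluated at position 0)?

crit2 → X (crit2 → try1) holds at every position 0..7, and those are all positions ever visited, so G (crit2 → X (crit2 → try1)) holds.
Positions where crit2 holds: 1, 3, 5, 6.
Check X (crit2 → try1) at each: 1→ok, 3→ok, 5→ok, 6→ok.

Satisfied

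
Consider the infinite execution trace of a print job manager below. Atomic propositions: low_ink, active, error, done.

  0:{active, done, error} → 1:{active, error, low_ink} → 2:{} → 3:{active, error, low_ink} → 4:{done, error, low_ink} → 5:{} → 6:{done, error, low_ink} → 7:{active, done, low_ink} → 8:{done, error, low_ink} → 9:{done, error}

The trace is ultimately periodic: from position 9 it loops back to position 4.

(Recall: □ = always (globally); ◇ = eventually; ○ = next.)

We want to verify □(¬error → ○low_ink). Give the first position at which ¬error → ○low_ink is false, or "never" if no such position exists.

never

¬error → ○low_ink holds at every position 0..9, and those are all the positions the trace ever visits, so the invariant □(¬error → ○low_ink) is never violated.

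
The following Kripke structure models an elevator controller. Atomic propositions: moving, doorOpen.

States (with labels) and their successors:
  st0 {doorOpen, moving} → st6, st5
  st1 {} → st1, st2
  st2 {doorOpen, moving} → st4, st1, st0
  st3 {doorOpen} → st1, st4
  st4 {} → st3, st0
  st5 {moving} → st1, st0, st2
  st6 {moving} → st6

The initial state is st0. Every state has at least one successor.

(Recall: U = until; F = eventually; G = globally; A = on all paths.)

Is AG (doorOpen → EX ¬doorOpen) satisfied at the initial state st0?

States satisfying doorOpen → EX ¬doorOpen: {st0, st1, st2, st3, st4, st5, st6}.
States satisfying AG (doorOpen → EX ¬doorOpen): {st0, st1, st2, st3, st4, st5, st6}.
Every state reachable from st0 satisfies doorOpen → EX ¬doorOpen.
st0 ∈ Sat(AG (doorOpen → EX ¬doorOpen)).

Holds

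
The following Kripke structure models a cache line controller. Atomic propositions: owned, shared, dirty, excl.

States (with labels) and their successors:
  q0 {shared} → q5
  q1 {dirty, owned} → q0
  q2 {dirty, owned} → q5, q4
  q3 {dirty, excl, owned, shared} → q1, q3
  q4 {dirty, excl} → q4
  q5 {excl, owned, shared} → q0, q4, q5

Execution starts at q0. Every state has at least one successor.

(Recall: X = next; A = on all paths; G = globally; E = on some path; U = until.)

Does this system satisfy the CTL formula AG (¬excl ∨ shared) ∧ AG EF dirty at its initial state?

Does not hold

States satisfying ¬excl ∨ shared: {q0, q1, q2, q3, q5}.
States satisfying AG (¬excl ∨ shared): ∅.
States satisfying EF dirty: {q0, q1, q2, q3, q4, q5}.
States satisfying AG EF dirty: {q0, q1, q2, q3, q4, q5}.
States satisfying AG (¬excl ∨ shared) ∧ AG EF dirty: ∅.
q0 ∉ Sat(AG (¬excl ∨ shared) ∧ AG EF dirty).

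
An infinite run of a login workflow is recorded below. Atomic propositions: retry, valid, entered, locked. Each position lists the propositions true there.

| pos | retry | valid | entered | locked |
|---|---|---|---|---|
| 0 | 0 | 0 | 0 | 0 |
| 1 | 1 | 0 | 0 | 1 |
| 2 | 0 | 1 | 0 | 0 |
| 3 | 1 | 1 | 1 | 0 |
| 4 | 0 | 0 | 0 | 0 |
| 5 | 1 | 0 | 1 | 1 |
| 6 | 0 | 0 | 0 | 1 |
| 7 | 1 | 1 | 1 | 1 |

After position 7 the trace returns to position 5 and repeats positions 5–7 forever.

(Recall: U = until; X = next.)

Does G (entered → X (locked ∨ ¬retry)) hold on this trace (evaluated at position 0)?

entered → X (locked ∨ ¬retry) holds at every position 0..7, and those are all positions ever visited, so G (entered → X (locked ∨ ¬retry)) holds.
Positions where entered holds: 3, 5, 7.
Check X (locked ∨ ¬retry) at each: 3→ok, 5→ok, 7→ok.

Yes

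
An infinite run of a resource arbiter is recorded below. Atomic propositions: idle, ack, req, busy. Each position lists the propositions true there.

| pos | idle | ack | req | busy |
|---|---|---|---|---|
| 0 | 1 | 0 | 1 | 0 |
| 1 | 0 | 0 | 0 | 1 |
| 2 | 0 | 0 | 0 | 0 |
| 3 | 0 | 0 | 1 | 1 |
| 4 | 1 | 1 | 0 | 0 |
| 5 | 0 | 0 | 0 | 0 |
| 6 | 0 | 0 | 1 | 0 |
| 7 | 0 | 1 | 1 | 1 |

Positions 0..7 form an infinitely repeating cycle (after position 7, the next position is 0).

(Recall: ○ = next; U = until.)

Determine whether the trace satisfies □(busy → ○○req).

Does not hold

busy → ○○req must hold at every position from 0 onward. It fails at position 3, so □(busy → ○○req) is false.
Positions where busy holds: 1, 3, 7.
Check ○○req at each: 1→ok, 3→fails, 7→fails.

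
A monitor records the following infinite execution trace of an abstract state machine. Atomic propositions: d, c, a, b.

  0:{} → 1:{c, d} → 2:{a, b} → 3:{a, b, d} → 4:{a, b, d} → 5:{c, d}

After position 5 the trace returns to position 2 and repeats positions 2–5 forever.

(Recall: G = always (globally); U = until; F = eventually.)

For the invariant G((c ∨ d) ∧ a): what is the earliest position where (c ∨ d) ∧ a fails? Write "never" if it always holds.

At position 0 the labels are {}, so (c ∨ d) ∧ a is false there. This is the first violation.

0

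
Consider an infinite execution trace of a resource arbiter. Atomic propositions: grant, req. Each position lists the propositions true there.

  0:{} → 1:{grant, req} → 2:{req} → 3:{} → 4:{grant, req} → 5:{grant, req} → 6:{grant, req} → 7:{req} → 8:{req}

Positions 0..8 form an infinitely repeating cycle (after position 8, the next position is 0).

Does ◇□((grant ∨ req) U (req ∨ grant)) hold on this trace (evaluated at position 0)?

No

□((grant ∨ req) U (req ∨ grant)) is false at every position 0..8, so it never becomes true and ◇□((grant ∨ req) U (req ∨ grant)) fails.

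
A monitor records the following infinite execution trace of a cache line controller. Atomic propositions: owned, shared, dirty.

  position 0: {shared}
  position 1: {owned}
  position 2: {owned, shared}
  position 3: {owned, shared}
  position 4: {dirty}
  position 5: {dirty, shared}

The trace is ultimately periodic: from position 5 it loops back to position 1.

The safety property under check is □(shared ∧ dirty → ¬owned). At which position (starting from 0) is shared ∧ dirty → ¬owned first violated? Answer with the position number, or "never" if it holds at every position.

never

shared ∧ dirty → ¬owned holds at every position 0..5, and those are all the positions the trace ever visits, so the invariant □(shared ∧ dirty → ¬owned) is never violated.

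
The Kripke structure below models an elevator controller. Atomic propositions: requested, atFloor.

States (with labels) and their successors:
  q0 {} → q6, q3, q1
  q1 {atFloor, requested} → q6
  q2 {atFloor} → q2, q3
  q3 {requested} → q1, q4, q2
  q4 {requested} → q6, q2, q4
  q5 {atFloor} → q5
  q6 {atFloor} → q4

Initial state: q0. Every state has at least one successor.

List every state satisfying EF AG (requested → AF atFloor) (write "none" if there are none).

{q5}

States satisfying AG (requested → AF atFloor): {q5}.
States satisfying EF AG (requested → AF atFloor): {q5}.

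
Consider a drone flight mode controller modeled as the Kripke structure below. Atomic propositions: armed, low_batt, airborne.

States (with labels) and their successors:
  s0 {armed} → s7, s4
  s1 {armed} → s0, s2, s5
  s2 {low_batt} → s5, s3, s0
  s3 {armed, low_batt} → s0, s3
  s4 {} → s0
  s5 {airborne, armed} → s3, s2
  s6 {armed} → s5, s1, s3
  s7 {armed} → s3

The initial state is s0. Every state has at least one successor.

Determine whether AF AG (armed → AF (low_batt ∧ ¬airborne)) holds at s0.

States satisfying AG (armed → AF (low_batt ∧ ¬airborne)): ∅.
States satisfying AF AG (armed → AF (low_batt ∧ ¬airborne)): ∅.
There is a path from s0 along which AG (armed → AF (low_batt ∧ ¬airborne)) never holds.
s0 ∉ Sat(AF AG (armed → AF (low_batt ∧ ¬airborne))).

Violated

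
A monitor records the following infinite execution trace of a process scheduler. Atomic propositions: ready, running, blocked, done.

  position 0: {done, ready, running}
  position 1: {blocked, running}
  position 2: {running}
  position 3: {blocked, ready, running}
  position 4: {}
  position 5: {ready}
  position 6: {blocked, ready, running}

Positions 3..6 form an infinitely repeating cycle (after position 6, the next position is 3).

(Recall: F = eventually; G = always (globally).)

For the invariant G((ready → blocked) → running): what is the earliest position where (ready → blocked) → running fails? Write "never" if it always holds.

Check (ready → blocked) → running at each position in order: 0 ✓, 1 ✓, 2 ✓, 3 ✓.
At position 4 the labels are {}, so (ready → blocked) → running is false there. This is the first violation.

4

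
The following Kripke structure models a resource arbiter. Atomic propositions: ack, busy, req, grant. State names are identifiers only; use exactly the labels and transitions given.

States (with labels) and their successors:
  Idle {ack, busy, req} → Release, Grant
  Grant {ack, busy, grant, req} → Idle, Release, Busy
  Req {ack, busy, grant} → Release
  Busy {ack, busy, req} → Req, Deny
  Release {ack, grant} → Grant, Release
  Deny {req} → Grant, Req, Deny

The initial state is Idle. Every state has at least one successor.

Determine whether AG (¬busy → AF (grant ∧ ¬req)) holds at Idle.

Violated

States satisfying ¬busy → AF (grant ∧ ¬req): {Idle, Grant, Req, Busy, Release}.
States satisfying AG (¬busy → AF (grant ∧ ¬req)): ∅.
Deny is reachable from Idle and violates ¬busy → AF (grant ∧ ¬req), so AG fails at Idle.
Idle ∉ Sat(AG (¬busy → AF (grant ∧ ¬req))).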